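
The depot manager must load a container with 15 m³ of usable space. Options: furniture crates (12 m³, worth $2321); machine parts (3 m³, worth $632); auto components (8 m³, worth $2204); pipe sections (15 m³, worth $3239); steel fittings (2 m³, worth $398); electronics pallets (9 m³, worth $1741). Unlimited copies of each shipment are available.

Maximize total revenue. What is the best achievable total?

3632

The ratio heuristic lands on 2×machine parts + auto components (3468) but leaves 1 m³ idle.
Dropping machine parts frees 3 m³; slotting in 2×steel fittings (4 m³) lifts the total to 3632 at 15 m³.
That's the maximum — no swap from here does better than 3632.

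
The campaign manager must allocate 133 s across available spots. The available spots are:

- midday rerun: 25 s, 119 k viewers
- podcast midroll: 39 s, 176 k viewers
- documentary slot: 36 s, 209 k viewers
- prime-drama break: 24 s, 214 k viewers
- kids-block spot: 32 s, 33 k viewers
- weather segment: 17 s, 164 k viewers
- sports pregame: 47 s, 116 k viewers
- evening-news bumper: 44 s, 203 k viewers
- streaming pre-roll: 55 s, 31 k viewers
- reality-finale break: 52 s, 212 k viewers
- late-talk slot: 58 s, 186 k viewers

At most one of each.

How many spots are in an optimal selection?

4

The maximum expected reach within 133 s is 799.
One optimal bundle: documentary slot + prime-drama break + weather segment + reality-finale break (129 s).
Every optimal selection uses 4 spots.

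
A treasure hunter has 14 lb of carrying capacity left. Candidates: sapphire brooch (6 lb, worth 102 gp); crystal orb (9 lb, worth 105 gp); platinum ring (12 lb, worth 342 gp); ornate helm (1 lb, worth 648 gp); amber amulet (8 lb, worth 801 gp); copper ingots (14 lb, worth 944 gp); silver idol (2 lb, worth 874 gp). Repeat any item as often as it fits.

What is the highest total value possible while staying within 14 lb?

9072

Taking 14×ornate helm: 14 lb used, 9072 in value.
Every other selection either busts 14 lb or fails to beat 9072.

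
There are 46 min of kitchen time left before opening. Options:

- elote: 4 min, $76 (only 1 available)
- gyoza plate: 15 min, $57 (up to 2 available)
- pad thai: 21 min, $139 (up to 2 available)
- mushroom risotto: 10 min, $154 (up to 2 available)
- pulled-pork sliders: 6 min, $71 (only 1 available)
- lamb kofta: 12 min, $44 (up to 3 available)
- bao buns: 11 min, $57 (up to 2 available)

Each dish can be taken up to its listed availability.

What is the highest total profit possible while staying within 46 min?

523

The ratio heuristic lands on elote + 2×mushroom risotto + pulled-pork sliders + bao buns (512) but leaves 5 min idle.
Replace pulled-pork sliders and bao buns with pad thai: the trade gains 11 net, giving 523 at 45 min.
The spare 1 min is too small for any remaining dish, and no exchange beats 523.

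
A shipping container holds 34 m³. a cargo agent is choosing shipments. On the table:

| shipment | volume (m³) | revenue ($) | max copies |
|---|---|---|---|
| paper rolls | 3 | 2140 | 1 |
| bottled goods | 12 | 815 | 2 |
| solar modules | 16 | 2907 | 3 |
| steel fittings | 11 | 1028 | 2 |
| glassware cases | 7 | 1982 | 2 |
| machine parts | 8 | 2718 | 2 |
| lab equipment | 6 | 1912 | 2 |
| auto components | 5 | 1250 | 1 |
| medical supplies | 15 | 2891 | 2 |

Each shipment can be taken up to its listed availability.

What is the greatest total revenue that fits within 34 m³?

Greedy by ratio would take paper rolls + 2×machine parts + 2×lab equipment: 31 m³ used, total 11400.
The 12 m³ tied up in 2×lab equipment is better spent on 2×glassware cases — total rises to 11540 (33 m³).

11540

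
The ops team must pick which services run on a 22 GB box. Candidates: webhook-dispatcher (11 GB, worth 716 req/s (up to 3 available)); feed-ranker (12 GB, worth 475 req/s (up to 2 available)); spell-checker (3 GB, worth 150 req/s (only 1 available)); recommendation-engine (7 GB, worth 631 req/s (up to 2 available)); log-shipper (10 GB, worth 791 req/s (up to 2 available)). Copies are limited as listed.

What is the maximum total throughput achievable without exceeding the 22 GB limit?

1582

Density check — recommendation-engine 90.14, log-shipper 79.10, webhook-dispatcher 65.09, spell-checker 50.00 are the best per GB.
Taking the top-ratio services first gives spell-checker + 2×recommendation-engine for 1412 (17 GB).
Replace spell-checker and 2×recommendation-engine with 2×log-shipper: the trade gains 170 net, giving 1582 at 20 GB.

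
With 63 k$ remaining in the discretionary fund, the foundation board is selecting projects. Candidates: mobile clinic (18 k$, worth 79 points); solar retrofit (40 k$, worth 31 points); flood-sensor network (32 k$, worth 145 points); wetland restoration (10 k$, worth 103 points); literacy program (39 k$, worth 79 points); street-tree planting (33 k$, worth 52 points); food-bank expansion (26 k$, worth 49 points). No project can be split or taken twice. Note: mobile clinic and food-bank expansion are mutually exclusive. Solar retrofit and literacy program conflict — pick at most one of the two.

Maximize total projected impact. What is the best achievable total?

327

Best packing: mobile clinic + flood-sensor network + wetland restoration — 60 k$, 327 total.
Runner-up flood-sensor network + wetland restoration tops out at 248.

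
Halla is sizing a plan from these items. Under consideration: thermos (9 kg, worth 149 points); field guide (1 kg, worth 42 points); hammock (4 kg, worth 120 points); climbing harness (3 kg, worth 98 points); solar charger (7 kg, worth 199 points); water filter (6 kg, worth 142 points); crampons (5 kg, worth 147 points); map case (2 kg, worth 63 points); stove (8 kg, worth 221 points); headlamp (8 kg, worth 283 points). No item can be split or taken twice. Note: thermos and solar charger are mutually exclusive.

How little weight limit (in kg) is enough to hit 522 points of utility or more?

16

Minimise kg subject to total utility ≥ 522.
field guide + hammock + climbing harness + headlamp: 543 utility at 16 kg.
Below 16 kg the best achievable stays under 522.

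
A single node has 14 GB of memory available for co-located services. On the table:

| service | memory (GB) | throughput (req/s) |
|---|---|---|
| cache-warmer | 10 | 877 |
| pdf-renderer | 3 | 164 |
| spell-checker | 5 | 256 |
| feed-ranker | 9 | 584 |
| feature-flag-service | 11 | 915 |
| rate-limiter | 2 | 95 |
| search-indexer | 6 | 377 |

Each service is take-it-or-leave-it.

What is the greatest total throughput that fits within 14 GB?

1079

Ranking by ratio (throughput/GB): cache-warmer 87.70, feature-flag-service 83.18, feed-ranker 64.89, search-indexer 62.83.
Greedy by ratio would take cache-warmer + pdf-renderer: 13 GB used, total 1041.
The 10 GB tied up in cache-warmer is better spent on feature-flag-service — total rises to 1079 (14 GB).
Every other selection either busts 14 GB or fails to beat 1079.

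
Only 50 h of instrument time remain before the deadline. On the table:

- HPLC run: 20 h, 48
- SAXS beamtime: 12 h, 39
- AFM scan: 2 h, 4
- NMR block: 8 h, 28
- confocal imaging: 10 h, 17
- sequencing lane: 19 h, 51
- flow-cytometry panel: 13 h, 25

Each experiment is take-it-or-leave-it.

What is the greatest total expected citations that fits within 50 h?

135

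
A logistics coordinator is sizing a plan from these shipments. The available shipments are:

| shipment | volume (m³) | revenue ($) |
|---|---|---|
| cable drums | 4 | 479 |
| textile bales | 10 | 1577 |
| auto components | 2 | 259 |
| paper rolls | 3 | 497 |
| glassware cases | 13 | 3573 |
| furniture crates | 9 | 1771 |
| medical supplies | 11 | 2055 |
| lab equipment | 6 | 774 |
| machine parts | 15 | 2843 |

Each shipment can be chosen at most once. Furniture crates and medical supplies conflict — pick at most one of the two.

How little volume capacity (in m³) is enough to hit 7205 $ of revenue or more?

34

Look for the lowest-volume combination reaching 7205.
textile bales + glassware cases + medical supplies: 7205 revenue at 34 m³.
Any bundle with less than 34 m³ falls short of 7205.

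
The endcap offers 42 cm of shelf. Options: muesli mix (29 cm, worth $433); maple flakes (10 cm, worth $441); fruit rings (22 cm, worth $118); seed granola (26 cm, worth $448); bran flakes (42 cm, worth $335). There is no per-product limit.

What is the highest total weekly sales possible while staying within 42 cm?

1764

Taking 4×maple flakes: 40 cm used, 1764 in weekly sales.
That's the maximum — no swap from here does better than 1764.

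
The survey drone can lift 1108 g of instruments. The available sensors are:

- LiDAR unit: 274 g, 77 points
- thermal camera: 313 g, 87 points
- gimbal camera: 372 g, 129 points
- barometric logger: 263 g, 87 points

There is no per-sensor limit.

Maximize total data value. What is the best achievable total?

348

Density check — gimbal camera 0.35, barometric logger 0.33, LiDAR unit 0.28, thermal camera 0.28 are the best per g.
Filling by ratio: 2×gimbal camera + barometric logger for 345, with 101 g left unused.
Replace 2×gimbal camera with thermal camera + 2×barometric logger: the trade gains 3 net, giving 348 at 1102 g.
Every other selection either busts 1108 g or fails to beat 348.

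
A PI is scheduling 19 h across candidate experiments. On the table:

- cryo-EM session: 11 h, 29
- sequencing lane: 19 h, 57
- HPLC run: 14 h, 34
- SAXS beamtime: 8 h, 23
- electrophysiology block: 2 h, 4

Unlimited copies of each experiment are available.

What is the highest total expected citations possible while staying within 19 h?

By expected citations per h: sequencing lane 3.00, SAXS beamtime 2.88, cryo-EM session 2.64, HPLC run 2.43 lead.
Taking sequencing lane: 19 h used, 57 in expected citations.
Nothing else within 19 h beats 57.

57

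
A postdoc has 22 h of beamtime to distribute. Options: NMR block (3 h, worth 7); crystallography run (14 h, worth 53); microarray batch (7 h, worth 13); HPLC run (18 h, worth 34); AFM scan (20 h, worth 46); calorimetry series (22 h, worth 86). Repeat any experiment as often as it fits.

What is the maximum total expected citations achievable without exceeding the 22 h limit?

86

Density check — calorimetry series 3.91, crystallography run 3.79, NMR block 2.33 are the best per h.
Best packing: calorimetry series — 22 h, 86 total.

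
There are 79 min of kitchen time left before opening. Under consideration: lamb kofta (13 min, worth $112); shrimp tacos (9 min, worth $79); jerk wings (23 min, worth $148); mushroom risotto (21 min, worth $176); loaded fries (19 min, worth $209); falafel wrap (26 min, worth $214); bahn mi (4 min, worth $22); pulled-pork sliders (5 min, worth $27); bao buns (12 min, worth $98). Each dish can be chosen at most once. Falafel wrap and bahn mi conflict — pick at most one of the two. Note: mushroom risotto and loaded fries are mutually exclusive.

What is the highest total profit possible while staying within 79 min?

Lamb kofta + shrimp tacos + loaded fries + falafel wrap + bao buns uses 79 of the 79 min and totals 712.
The closest alternative, lamb kofta + loaded fries + falafel wrap + pulled-pork sliders + bao buns, reaches only 660.

712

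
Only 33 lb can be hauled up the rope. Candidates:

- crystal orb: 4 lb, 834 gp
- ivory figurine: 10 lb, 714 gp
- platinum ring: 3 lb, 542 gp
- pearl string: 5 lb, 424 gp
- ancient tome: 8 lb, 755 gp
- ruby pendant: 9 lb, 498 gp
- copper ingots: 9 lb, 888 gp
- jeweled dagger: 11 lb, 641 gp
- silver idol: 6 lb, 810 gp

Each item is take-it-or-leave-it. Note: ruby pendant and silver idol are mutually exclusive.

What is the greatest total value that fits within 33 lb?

3829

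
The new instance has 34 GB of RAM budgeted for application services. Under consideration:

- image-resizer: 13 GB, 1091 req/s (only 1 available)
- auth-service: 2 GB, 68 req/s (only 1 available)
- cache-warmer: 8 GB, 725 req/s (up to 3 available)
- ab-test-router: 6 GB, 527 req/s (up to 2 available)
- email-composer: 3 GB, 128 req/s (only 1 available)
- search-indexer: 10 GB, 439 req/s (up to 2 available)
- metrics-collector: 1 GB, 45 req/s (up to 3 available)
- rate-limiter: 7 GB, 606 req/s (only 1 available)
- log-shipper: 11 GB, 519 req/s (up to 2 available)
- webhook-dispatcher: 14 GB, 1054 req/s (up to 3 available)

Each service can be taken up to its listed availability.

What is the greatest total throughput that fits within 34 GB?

2949

Filling by ratio: 3×cache-warmer + ab-test-router + 3×metrics-collector for 2837, with 1 GB left unused.
Replace 2×cache-warmer and 3×metrics-collector with image-resizer + rate-limiter: the trade gains 112 net, giving 2949 at 34 GB.
Every other selection either busts 34 GB or exceeds an availability limit or fails to beat 2949.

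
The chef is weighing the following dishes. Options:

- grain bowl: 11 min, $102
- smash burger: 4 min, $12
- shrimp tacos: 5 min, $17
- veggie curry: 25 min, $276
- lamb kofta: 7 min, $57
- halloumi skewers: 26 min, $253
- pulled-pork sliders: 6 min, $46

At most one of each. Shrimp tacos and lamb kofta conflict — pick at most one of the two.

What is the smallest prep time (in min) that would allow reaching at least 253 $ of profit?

Need the lightest bundle worth ≥ 253.
Taking veggie curry gives 276 (≥ 253) for 25 min.
Below 25 min the best achievable stays under 253.

25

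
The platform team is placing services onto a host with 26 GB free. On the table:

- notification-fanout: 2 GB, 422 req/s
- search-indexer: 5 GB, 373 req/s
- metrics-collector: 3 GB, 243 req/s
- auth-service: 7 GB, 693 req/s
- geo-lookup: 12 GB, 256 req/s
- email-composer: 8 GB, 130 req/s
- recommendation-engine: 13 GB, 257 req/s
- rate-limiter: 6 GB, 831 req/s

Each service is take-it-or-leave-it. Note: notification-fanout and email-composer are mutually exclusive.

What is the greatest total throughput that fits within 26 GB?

2562

Taking notification-fanout + search-indexer + metrics-collector + auth-service + rate-limiter: 23 GB used, 2562 in throughput.
Runner-up notification-fanout + search-indexer + auth-service + rate-limiter tops out at 2319.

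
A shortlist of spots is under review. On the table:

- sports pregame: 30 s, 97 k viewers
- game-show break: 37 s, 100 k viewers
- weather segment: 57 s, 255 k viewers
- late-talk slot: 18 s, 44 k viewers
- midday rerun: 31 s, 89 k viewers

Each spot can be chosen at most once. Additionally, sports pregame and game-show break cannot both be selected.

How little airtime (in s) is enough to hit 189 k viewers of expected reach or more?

57

Need the lightest bundle worth ≥ 189.
Taking weather segment gives 255 (≥ 189) for 57 s.
No combination under 57 s hits 189.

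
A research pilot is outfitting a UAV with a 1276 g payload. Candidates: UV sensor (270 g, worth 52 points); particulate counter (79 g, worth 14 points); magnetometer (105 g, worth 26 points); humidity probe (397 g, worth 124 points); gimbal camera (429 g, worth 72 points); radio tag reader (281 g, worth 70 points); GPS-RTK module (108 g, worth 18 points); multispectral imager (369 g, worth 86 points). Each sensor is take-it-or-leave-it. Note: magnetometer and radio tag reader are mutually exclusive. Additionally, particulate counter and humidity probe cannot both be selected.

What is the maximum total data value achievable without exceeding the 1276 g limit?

Taking UV sensor + magnetometer + humidity probe + GPS-RTK module + multispectral imager: 1249 g used, 306 in data value.
Next best is humidity probe + radio tag reader + GPS-RTK module + multispectral imager at 298 (1155 g) — short by 8.

306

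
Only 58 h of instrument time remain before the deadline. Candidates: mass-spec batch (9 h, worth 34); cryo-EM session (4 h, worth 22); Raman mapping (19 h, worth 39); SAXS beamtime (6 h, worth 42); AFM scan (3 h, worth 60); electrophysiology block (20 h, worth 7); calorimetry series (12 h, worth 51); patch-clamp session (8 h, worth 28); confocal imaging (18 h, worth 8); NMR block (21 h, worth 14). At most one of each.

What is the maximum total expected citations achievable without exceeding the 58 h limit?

254

Greedy by ratio would take mass-spec batch + cryo-EM session + SAXS beamtime + AFM scan + calorimetry series + patch-clamp session: 42 h used, total 237.
Replace cryo-EM session with Raman mapping: the trade gains 17 net, giving 254 at 57 h.
The closest alternative, mass-spec batch + cryo-EM session + Raman mapping + SAXS beamtime + AFM scan + calorimetry series, reaches only 248.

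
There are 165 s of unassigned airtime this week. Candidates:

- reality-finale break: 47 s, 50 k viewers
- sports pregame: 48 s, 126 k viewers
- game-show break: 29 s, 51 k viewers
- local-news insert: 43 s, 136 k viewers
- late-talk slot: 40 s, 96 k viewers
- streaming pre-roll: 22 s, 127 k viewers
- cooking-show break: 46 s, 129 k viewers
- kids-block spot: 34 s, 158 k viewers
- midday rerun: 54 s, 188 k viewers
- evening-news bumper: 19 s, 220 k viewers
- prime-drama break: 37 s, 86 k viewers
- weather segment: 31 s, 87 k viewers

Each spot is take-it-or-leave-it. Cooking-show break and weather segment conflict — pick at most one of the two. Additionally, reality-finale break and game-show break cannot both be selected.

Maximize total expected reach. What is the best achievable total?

780

Ranking by ratio (expected reach/s): evening-news bumper 11.58, streaming pre-roll 5.77, kids-block spot 4.65, midday rerun 3.48.
Best packing: streaming pre-roll + kids-block spot + midday rerun + evening-news bumper + weather segment — 160 s, 780 total.
Next best is local-news insert + streaming pre-roll + cooking-show break + kids-block spot + evening-news bumper at 770 (164 s) — short by 10.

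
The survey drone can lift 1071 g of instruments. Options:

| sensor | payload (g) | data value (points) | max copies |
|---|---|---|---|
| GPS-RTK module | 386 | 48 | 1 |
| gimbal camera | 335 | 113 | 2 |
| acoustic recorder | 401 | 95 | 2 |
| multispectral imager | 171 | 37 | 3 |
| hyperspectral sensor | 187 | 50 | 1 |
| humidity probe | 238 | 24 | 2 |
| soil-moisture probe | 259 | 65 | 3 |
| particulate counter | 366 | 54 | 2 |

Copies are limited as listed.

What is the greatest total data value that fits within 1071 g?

321

Greedy by ratio would take 2×gimbal camera + multispectral imager + hyperspectral sensor: 1028 g used, total 313.
Dropping multispectral imager and hyperspectral sensor frees 358 g; slotting in acoustic recorder (401 g) lifts the total to 321 at 1071 g.
Nothing else within 1071 g beats 321.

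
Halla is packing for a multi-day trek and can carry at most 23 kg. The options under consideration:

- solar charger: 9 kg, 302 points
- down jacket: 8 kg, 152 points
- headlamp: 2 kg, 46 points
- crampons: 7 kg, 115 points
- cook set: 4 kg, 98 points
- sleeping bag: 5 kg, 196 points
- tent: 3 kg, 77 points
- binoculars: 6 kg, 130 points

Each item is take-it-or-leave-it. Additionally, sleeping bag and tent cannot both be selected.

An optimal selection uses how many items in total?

The maximum utility within 23 kg is 674.
One optimal bundle: solar charger + headlamp + sleeping bag + binoculars (22 kg).
Any selection reaching 674 contains exactly 4 items.

4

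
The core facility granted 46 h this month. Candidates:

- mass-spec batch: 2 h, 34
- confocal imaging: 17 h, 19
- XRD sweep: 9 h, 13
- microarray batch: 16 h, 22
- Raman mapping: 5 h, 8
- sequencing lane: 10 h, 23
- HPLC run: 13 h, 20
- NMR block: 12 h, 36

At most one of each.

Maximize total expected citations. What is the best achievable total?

126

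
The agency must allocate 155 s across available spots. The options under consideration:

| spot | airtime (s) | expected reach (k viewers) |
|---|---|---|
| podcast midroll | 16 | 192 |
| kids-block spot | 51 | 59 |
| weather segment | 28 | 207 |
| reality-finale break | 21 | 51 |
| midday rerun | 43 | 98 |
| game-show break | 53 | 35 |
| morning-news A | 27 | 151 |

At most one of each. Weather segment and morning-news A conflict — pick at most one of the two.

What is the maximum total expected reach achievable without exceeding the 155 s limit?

Density check — podcast midroll 12.00, weather segment 7.39, morning-news A 5.59, reality-finale break 2.43 are the best per s.
Taking podcast midroll + kids-block spot + weather segment + midday rerun: 138 s used, 556 in expected reach.
The spare 17 s is too small for any remaining spot, and no feasible exchange beats 556.

556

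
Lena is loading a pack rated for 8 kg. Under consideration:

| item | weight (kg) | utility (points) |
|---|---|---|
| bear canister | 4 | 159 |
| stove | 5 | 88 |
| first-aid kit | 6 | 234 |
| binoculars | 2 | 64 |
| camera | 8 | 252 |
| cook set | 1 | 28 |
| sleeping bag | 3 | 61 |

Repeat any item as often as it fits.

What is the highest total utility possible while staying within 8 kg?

2×bear canister uses 8 of the 8 kg and totals 318.
Every other selection either busts 8 kg or fails to beat 318.

318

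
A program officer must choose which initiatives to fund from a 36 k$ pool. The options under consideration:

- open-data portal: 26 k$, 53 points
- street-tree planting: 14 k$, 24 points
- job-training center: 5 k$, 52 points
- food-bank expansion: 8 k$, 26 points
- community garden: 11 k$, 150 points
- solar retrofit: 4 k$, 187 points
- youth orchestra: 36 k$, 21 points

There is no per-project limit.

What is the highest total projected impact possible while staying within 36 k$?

1683

Taking 9×solar retrofit: 36 k$ used, 1683 in projected impact.
Every other selection either busts 36 k$ or fails to beat 1683.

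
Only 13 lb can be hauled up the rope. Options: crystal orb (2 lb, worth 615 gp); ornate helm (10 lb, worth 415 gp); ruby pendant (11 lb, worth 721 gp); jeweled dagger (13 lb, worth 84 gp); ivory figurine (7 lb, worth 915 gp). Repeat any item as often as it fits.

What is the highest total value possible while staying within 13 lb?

3690

Taking 6×crystal orb: 12 lb used, 3690 in value.
Every other selection either busts 13 lb or fails to beat 3690.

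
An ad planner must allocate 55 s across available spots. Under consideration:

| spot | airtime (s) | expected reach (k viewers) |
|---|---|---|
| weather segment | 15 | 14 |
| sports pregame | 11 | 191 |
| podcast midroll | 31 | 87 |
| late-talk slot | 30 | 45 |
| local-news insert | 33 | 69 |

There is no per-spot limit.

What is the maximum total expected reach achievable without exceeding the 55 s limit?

5×sports pregame uses 55 of the 55 s and totals 955.

955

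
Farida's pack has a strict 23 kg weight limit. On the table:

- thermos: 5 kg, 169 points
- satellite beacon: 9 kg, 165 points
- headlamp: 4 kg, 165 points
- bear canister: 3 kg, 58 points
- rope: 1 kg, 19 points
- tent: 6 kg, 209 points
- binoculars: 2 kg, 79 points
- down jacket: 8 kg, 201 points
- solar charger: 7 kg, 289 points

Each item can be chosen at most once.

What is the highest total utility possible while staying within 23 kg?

851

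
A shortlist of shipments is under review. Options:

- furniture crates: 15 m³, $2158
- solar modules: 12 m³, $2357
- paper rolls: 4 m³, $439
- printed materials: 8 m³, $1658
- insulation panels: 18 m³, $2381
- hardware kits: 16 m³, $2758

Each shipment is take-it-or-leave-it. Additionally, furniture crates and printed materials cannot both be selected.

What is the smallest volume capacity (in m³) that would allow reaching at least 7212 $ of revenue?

Need the lightest bundle worth ≥ 7212.
solar modules + paper rolls + printed materials + hardware kits reaches 7212 using 40 m³.
Below 40 m³ the best achievable stays under 7212.

40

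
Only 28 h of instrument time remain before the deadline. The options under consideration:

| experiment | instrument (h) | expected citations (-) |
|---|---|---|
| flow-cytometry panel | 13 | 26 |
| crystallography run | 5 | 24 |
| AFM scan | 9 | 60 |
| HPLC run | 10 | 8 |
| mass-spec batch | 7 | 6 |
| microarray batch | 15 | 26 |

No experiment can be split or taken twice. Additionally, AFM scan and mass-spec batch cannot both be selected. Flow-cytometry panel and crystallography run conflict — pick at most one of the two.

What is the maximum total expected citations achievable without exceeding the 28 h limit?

Taking crystallography run + AFM scan + HPLC run: 24 h used, 92 in expected citations.
The closest alternative, flow-cytometry panel + AFM scan, reaches only 86.

92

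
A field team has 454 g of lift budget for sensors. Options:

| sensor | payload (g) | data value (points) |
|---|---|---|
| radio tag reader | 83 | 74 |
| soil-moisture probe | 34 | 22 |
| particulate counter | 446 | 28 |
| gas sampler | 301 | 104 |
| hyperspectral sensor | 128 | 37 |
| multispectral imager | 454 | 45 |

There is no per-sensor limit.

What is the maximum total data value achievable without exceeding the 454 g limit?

392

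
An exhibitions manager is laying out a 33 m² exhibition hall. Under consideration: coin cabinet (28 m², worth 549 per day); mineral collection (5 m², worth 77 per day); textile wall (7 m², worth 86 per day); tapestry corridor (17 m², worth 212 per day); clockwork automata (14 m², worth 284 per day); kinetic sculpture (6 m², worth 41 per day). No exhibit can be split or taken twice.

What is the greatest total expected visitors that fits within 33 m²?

626

Ranking by ratio (expected visitors/m²): clockwork automata 20.29, coin cabinet 19.61, mineral collection 15.40.
Greedy by ratio would take mineral collection + textile wall + clockwork automata + kinetic sculpture: 32 m² used, total 488.
The 27 m² tied up in textile wall and clockwork automata and kinetic sculpture is better spent on coin cabinet — total rises to 626 (33 m²).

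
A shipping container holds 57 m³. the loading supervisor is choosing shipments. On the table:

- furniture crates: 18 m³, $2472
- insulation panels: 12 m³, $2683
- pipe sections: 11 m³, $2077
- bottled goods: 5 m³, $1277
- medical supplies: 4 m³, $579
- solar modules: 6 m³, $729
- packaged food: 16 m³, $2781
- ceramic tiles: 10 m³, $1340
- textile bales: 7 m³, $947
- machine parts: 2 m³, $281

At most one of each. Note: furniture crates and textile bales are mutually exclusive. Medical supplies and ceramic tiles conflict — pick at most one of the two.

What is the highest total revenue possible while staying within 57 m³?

10625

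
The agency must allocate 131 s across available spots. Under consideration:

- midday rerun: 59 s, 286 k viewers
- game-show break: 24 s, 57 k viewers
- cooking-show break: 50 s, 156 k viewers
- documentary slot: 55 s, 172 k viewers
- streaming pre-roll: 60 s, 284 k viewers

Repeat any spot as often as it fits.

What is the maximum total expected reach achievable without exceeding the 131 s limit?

By expected reach per s: midday rerun 4.85, streaming pre-roll 4.73, documentary slot 3.13 lead.
Taking 2×midday rerun: 118 s used, 572 in expected reach.

572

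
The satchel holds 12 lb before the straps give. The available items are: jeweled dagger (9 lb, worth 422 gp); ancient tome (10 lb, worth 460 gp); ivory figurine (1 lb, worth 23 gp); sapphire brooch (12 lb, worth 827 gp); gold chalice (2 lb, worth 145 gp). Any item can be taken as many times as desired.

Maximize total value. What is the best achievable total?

870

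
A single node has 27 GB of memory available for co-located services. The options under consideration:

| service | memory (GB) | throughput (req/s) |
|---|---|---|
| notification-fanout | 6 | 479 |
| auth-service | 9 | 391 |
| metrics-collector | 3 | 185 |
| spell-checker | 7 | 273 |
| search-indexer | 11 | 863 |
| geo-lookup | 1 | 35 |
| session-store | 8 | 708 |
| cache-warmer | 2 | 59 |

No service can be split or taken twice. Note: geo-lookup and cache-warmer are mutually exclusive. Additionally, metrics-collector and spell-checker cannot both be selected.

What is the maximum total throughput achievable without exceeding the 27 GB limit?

2109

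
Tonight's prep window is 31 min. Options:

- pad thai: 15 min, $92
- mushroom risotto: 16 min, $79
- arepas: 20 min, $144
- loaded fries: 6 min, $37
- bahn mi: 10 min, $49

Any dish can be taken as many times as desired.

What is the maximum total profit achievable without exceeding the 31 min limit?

The ratio heuristic lands on arepas + loaded fries (181) but leaves 5 min idle.
Replace loaded fries with bahn mi: the trade gains 12 net, giving 193 at 30 min.

193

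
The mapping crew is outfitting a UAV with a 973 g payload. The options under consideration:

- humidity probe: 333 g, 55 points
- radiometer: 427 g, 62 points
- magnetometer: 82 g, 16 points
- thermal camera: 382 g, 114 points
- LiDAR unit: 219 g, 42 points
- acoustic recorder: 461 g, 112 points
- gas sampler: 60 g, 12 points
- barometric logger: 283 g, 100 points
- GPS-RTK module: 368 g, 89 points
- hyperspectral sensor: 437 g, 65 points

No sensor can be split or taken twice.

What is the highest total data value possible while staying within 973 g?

Filling by ratio: magnetometer + thermal camera + gas sampler + barometric logger for 242, with 166 g left unused.
Replace gas sampler with LiDAR unit: the trade gains 30 net, giving 272 at 966 g.
Next best is thermal camera + LiDAR unit + gas sampler + barometric logger at 268 (944 g) — short by 4.

272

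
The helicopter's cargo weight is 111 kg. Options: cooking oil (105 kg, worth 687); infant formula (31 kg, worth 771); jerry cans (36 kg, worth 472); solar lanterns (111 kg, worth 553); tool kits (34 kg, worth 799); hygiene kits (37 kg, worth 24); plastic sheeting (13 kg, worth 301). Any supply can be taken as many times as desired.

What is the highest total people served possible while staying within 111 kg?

2642

By people served per kg: infant formula 24.87, tool kits 23.50, plastic sheeting 23.15, jerry cans 13.11 lead.
The ratio heuristic lands on 3×infant formula + plastic sheeting (2614) but leaves 5 kg idle.
The 31 kg tied up in infant formula is better spent on tool kits — total rises to 2642 (109 kg).
Nothing else within 111 kg beats 2642.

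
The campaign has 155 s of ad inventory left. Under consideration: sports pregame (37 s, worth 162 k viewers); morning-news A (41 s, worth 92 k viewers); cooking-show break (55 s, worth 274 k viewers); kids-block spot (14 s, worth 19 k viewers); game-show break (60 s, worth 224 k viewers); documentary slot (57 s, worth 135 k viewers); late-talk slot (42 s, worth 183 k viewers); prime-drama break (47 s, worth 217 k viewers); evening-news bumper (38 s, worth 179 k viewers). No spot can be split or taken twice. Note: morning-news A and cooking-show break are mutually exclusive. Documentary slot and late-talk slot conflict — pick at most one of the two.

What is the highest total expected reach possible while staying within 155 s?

Ranking by ratio (expected reach/s): cooking-show break 4.98, evening-news bumper 4.71, prime-drama break 4.62.
Taking cooking-show break + kids-block spot + prime-drama break + evening-news bumper: 154 s used, 689 in expected reach.
No other feasible combination exceeds 689.

689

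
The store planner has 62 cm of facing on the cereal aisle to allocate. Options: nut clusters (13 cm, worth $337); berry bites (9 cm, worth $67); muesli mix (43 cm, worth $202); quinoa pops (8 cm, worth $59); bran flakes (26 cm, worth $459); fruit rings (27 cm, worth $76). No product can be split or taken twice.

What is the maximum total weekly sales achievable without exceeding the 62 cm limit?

922

Taking nut clusters + berry bites + quinoa pops + bran flakes: 56 cm used, 922 in weekly sales.
That's the maximum — no swap from here does better than 922.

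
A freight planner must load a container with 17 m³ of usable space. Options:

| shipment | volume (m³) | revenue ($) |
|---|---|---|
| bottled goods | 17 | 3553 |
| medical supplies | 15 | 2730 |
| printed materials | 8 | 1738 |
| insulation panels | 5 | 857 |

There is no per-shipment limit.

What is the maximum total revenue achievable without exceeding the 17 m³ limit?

3553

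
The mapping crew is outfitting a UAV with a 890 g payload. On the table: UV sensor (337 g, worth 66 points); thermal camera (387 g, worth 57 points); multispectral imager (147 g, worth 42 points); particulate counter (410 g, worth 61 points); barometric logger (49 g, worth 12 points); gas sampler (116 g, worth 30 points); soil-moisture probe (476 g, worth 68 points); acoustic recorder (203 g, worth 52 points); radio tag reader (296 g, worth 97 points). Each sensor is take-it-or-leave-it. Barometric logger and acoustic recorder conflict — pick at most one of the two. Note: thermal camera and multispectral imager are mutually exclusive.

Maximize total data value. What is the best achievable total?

221

Density check — radio tag reader 0.33, multispectral imager 0.29, gas sampler 0.26, acoustic recorder 0.26 are the best per g.
Best packing: multispectral imager + gas sampler + acoustic recorder + radio tag reader — 762 g, 221 total.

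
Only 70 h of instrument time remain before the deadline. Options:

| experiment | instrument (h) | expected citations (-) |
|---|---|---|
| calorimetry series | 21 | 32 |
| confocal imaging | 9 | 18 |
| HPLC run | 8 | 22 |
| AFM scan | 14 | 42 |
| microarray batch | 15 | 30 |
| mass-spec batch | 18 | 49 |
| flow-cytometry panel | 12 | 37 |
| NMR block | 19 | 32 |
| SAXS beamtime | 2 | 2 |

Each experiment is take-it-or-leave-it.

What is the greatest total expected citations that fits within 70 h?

Density check — flow-cytometry panel 3.08, AFM scan 3.00, HPLC run 2.75, mass-spec batch 2.72 are the best per h.
A density-first pass picks confocal imaging + HPLC run + AFM scan + mass-spec batch + flow-cytometry panel + SAXS beamtime — 170 at 63 h.
Replace confocal imaging with microarray batch: the trade gains 12 net, giving 182 at 69 h.

182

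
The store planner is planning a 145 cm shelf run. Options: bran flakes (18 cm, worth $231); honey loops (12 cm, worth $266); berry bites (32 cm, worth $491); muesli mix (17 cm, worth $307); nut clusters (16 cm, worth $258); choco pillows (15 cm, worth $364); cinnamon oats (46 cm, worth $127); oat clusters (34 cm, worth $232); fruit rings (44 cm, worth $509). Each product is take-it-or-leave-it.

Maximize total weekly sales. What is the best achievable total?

2195

The ratio heuristic lands on bran flakes + honey loops + berry bites + muesli mix + nut clusters + choco pillows + oat clusters (2149) but leaves 1 cm idle.
The 52 cm tied up in bran flakes and oat clusters is better spent on fruit rings — total rises to 2195 (136 cm).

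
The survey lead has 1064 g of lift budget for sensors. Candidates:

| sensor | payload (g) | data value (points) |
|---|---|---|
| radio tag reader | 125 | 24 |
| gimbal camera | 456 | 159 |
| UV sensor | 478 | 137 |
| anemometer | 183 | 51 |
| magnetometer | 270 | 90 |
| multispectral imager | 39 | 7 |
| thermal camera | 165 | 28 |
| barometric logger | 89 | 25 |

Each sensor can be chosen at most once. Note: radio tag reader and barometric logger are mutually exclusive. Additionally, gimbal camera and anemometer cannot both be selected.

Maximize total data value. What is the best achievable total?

328

Density check — gimbal camera 0.35, magnetometer 0.33, UV sensor 0.29, barometric logger 0.28 are the best per g.
Taking gimbal camera + UV sensor + multispectral imager + barometric logger: 1062 g used, 328 in data value.
Runner-up gimbal camera + UV sensor + barometric logger tops out at 321.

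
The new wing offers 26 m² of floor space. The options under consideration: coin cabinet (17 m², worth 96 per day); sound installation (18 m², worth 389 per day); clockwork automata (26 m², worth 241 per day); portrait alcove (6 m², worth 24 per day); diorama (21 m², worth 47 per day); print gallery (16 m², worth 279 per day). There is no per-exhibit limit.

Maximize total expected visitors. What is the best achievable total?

Best packing: sound installation + portrait alcove — 24 m², 413 total.
No other feasible combination exceeds 413.

413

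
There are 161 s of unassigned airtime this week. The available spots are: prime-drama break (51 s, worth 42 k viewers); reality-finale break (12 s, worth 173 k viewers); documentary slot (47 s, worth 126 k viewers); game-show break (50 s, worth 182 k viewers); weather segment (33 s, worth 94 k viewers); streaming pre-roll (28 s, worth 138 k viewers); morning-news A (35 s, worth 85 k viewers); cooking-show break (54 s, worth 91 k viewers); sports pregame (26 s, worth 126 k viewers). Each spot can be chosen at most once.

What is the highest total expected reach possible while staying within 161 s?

Taking reality-finale break + game-show break + weather segment + streaming pre-roll + sports pregame: 149 s used, 713 in expected reach.
Runner-up reality-finale break + game-show break + streaming pre-roll + morning-news A + sports pregame tops out at 704.

713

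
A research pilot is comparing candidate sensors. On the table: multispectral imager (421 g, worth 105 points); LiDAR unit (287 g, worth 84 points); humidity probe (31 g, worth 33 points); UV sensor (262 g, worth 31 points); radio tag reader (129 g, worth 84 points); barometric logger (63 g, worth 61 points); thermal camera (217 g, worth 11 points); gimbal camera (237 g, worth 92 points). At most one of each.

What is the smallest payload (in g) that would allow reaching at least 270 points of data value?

460

Need the lightest bundle worth ≥ 270.
humidity probe + radio tag reader + barometric logger + gimbal camera: 270 data value at 460 g.
Below 460 g the best achievable stays under 270.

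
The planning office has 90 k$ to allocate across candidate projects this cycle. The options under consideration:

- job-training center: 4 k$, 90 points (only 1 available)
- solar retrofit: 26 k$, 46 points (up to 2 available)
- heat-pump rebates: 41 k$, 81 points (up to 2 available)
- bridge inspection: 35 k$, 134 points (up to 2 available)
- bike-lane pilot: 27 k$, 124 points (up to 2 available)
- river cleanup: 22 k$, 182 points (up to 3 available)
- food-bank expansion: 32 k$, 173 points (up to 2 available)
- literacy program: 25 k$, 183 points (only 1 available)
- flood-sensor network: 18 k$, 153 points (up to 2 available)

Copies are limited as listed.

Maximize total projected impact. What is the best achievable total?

789

The ratio heuristic lands on job-training center + 2×river cleanup + 2×flood-sensor network (760) but leaves 6 k$ idle.
Replace flood-sensor network with river cleanup: the trade gains 29 net, giving 789 at 88 k$.
No other feasible combination exceeds 789.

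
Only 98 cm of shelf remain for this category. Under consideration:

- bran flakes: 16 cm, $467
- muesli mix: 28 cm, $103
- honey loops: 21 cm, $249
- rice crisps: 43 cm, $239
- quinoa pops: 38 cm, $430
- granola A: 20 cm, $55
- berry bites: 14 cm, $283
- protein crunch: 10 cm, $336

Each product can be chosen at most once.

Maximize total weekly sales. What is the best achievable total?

1571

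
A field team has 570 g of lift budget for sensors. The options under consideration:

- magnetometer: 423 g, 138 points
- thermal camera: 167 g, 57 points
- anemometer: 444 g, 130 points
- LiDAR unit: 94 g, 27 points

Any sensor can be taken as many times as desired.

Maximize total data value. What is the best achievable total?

171

Density check — thermal camera 0.34, magnetometer 0.33, anemometer 0.29, LiDAR unit 0.29 are the best per g.
Taking 3×thermal camera: 501 g used, 171 in data value.
The spare 69 g is too small for any remaining sensor, and no exchange beats 171.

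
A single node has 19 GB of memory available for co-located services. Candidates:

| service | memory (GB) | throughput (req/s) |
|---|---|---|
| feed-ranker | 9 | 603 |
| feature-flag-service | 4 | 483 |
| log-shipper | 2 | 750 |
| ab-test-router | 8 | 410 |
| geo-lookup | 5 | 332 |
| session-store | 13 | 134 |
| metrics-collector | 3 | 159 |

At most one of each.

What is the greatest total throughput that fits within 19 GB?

1995

Ranking by ratio (throughput/GB): log-shipper 375.00, feature-flag-service 120.75, feed-ranker 67.00, geo-lookup 66.40.
Feed-ranker + feature-flag-service + log-shipper + metrics-collector uses 18 of the 19 GB and totals 1995.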